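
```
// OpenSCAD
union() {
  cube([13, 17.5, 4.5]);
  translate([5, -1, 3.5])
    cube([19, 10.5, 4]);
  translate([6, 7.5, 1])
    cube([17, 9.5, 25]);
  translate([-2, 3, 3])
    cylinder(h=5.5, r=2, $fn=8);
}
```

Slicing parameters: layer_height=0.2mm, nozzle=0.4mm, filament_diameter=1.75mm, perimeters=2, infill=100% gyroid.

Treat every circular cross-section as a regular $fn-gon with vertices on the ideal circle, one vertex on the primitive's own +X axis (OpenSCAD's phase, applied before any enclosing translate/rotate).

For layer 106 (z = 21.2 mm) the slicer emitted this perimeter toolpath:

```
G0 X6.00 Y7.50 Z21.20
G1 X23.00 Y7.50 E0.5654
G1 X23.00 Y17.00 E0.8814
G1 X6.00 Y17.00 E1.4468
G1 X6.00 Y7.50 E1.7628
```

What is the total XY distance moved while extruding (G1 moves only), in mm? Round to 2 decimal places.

53.00 mm

Sum the Euclidean lengths of each G1 segment: total = 53.00 mm.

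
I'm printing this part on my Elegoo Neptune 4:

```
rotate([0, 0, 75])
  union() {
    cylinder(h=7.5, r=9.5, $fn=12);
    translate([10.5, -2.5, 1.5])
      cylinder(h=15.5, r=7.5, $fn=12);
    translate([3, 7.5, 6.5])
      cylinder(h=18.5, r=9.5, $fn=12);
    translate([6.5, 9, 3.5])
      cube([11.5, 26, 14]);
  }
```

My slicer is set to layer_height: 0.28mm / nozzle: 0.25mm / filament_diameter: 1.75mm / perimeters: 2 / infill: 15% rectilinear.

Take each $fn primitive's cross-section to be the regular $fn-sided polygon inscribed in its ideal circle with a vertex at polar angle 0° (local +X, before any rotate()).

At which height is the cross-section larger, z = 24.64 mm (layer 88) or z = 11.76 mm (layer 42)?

Layer 88 (z = 24.64): the cylinder is not intersected at this z (z outside [0, 7.5]); the cylinder at (10.5, -2.5) does not reach this height (z outside [1.5, 17]); the cylinder at (3, 7.5): section is a regular 12-gon, circumradius r=9.5 (area = (12/2)·9.500²·sin(360°/12) = 270.75 mm²); the cube at (6.5, 9) does not reach this height (z outside [3.5, 17.5]); Taking the union: only the r=9.5 cylinder at (3, 7.5) is present, so the union is just that shape — area = 270.75 mm²; (rotated 75° about Z; rotation is an isometry so areas/perimeters/island counts are preserved). So its area = 270.75 mm². Layer 42 (z = 11.76): the cylinder does not reach this height (z outside [0, 7.5]); the r=7.5 cylinder at (10.5, -2.5) gives a regular 12-gon of circumradius 7.5 (constant along its height) (area = (12/2)·7.500²·sin(360°/12) = 168.75 mm²); the r=9.5 cylinder at (3, 7.5) gives a regular 12-gon of circumradius 9.5 (constant along its height) (area = (12/2)·9.500²·sin(360°/12) = 270.75 mm²); the cube at (6.5, 9) (footprint 11.5×26) is included at this height (area 299.00 mm²); Taking the union: the regions partially overlap — summed areas 738.50 mm² minus the doubly-counted overlap 57.91 mm² gives 680.59 mm² — area = 680.59 mm²; (rotated 75° about Z; rotation is an isometry so areas/perimeters/island counts are preserved). So its area = 680.59 mm². Layer 42 is larger (680.59 vs 270.75 mm²).

layer 42 (z = 11.76 mm)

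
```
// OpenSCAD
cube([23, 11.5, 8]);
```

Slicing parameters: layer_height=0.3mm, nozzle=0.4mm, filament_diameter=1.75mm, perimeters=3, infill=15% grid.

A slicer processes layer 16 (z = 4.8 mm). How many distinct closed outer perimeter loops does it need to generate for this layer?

At z = 4.8 mm: the cube (footprint 23×11.5) is included at this height. The result has 1 disconnected region.

1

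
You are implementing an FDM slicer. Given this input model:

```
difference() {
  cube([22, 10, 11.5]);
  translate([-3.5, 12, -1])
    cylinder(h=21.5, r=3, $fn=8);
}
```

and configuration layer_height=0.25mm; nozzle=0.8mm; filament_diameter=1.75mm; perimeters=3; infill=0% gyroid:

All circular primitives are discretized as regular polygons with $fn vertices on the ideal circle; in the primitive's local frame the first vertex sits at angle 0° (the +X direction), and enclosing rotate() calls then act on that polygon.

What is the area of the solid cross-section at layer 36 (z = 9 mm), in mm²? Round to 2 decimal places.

At z = 9 mm: the 22×10 cube contributes its full rectangle (area 220.00 mm²); the r=3 cylinder at (-3.5, 12) contributes a regular 8-gon of circumradius 3 (area = (8/2)·3.000²·sin(360°/8) = 25.46 mm²); Taking the first minus the rest: starting from the 22×10 cube (220.00 mm²), the r=3 cylinder at (-3.5, 12) misses the remaining region (no effect) — area = 220.00 mm². Overall, the cross-section is a single solid region. Net area = 220.00 mm².

220.00 mm²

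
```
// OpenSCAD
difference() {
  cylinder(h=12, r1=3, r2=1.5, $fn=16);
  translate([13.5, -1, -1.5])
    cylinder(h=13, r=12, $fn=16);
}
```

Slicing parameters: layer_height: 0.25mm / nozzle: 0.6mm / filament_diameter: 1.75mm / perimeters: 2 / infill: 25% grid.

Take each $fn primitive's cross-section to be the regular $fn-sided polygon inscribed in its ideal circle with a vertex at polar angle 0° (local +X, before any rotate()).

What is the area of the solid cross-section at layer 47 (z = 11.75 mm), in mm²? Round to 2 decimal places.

7.18 mm²

At z = 11.75 mm: the cone: at t=0.979 of its height the radius interpolates to r₁+(r₂−r₁)t = 1.531, giving a regular 16-gon of that circumradius (area = (16/2)·1.531²·sin(360°/16) = 7.18 mm²); the cylinder at (13.5, -1) does not reach this height (z outside [-1.5, 11.5]); Subtracting the remaining from the first: none of the subtracted shapes is present at this height, so the cone is unchanged — area = 7.18 mm². Overall, the cross-section is a single solid region. Net area = 7.18 mm².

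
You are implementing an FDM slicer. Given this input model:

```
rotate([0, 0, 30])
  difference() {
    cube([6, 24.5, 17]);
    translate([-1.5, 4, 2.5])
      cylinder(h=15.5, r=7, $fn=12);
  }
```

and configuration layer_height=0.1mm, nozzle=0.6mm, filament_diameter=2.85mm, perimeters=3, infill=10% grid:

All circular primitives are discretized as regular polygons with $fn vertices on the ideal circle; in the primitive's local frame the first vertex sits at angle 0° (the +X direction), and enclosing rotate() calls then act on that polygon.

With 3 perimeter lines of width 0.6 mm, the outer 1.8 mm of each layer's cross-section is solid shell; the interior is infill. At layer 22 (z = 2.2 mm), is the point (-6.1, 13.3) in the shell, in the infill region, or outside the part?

shell

At z = 2.2 mm: the cube (footprint 6×24.5) is included at this height; the cylinder at (-1.5, 4) is not intersected at this z (z outside [2.5, 18]); Taking the first minus the rest: none of the subtracted shapes is present at this height, so the 6×24.5 cube is unchanged — 1 connected region; (whole slice rotated 30° about Z — lengths, areas and connectivity unchanged). Overall, the cross-section is a single solid region. Undo the 30° rotation: the query point maps to (1.367, 14.568) in the un-rotated model frame. The nearest boundary edge runs (0.00, 24.50)→(0.00, 0.00); distance from the point to it = 1.37 mm. The point is inside the cross-section, 1.37 mm from the nearest boundary — within the 1.8 mm shell band (3 × 0.6).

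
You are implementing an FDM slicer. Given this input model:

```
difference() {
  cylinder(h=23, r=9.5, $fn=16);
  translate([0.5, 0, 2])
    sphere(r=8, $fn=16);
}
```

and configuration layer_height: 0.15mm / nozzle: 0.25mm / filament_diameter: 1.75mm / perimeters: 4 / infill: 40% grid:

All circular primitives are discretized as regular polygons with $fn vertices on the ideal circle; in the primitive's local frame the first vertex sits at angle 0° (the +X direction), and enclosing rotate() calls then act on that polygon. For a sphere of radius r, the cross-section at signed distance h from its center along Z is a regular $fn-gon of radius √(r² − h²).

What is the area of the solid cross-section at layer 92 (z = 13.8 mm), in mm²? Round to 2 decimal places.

At z = 13.8 mm: the cylinder: section is a regular 16-gon, circumradius r=9.5 (area = (16/2)·9.500²·sin(360°/16) = 276.30 mm²); the sphere at (0.5, 0) is absent (|z−center|=11.800 > r=8); Subtracting the remaining from the first: none of the subtracted shapes is present at this height, so the r=9.5 cylinder is unchanged — area = 276.30 mm². Overall, the cross-section is a single solid region. Net area = 276.30 mm².

276.30 mm²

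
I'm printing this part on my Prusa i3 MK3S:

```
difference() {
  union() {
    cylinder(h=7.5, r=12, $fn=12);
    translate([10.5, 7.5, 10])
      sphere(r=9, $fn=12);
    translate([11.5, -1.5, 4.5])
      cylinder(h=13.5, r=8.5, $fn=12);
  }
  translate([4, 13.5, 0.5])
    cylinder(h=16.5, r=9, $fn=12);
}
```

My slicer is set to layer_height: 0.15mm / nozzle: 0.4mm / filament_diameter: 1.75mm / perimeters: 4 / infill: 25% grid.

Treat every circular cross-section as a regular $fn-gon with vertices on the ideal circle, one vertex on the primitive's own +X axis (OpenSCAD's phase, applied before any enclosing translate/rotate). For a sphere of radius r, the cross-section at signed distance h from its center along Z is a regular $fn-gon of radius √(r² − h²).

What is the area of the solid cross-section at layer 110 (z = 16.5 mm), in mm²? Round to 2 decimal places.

243.63 mm²

At z = 16.5 mm: the cylinder is not intersected at this z (z outside [0, 7.5]); the sphere at (10.5, 7.5): section is a regular 12-gon, circumradius = √(r²−h²) = √(9²−6.5²) = 6.225 (area = (12/2)·6.225²·sin(360°/12) = 116.25 mm²); the r=8.5 cylinder at (11.5, -1.5) gives a regular 12-gon of circumradius 8.5 (constant along its height) (area = (12/2)·8.500²·sin(360°/12) = 216.75 mm²); Taking the union: the regions partially overlap — summed areas 333.00 mm² minus the doubly-counted overlap 40.70 mm² gives 292.30 mm² — area = 292.30 mm²; the r=9 cylinder at (4, 13.5) gives a regular 12-gon of circumradius 9 (constant along its height) (area = (12/2)·9.000²·sin(360°/12) = 243.00 mm²); Subtracting the remaining from the first: starting from that combined region (292.30 mm²), the r=9 cylinder at (4, 13.5) partially overlaps it — only the 48.68 mm² overlap (of its 243.00 mm²) is removed, clipping the outline — area = 243.63 mm². Overall, the cross-section is a single solid region. Net area = 243.63 mm².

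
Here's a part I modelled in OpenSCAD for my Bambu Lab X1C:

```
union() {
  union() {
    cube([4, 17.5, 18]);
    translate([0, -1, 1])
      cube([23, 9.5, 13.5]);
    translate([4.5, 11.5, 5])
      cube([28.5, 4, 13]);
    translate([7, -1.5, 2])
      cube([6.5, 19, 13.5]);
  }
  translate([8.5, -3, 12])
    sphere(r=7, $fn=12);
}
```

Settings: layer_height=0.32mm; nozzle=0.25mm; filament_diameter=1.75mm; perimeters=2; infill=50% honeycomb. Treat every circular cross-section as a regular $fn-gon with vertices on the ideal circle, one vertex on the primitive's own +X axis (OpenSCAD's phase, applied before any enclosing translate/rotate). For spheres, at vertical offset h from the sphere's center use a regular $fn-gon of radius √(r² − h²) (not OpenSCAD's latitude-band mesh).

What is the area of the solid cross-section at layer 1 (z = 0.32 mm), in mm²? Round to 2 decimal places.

70.00 mm²

At z = 0.32 mm: the 4×17.5 cube contributes its full rectangle (area 70.00 mm²); the cube at (0, -1) is absent (z outside [1, 14.5]); the cube at (4.5, 11.5) is not intersected at this z (z outside [5, 18]); the cube at (7, -1.5) does not reach this height (z outside [2, 15.5]); Combining (union): only the 4×17.5 cube is present, so the union is just that shape — area = 70.00 mm²; the sphere at (8.5, -3) does not reach this height (|z−center|=11.680 > r=7); Taking the union: only the result so far is present, so the union is just that shape — area = 70.00 mm². Overall, the cross-section is a single solid region. Net area = 70.00 mm².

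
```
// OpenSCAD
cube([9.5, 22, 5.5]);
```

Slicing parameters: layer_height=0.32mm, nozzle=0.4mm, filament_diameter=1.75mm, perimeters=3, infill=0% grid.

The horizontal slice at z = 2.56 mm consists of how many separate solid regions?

1

At z = 2.56 mm: the cube (footprint 9.5×22) is included at this height. The result has 1 disconnected region.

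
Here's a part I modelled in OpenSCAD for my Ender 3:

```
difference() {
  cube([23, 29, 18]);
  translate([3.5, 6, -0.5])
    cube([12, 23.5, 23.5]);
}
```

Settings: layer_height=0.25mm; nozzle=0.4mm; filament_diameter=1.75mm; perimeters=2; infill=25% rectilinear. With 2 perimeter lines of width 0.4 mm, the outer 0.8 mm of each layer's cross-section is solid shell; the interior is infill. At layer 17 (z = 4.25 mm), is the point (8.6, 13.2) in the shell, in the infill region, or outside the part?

outside

At z = 4.25 mm: the cube is present — its section is the full 23×29 rectangle; the cube at (3.5, 6) is present — its section is the full 12×23.5 rectangle; After the difference (first − rest): starting from the 23×29 cube, the 12×23.5 cube at (3.5, 6) partially overlaps it — only the 276.00 mm² overlap (of its 282.00 mm²) is removed, clipping the outline — 1 connected region. Overall, the cross-section is a single solid region. The nearest boundary edge runs (3.50, 29.00)→(3.50, 6.00); distance from the point to it = 5.10 mm. The point is not inside any of the regions above, so it lies outside the cross-section (5.10 mm from the nearest boundary).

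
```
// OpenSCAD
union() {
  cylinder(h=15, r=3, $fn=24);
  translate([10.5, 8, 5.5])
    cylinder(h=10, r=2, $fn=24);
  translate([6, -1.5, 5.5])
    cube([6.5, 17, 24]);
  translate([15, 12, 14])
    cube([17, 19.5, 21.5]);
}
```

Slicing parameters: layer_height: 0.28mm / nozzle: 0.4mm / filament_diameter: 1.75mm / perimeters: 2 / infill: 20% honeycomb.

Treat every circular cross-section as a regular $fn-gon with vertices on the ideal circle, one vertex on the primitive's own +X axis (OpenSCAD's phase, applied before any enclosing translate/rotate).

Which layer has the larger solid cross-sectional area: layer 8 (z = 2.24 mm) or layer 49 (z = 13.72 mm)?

layer 49 (z = 13.72 mm)

Layer 8 (z = 2.24): the r=3 cylinder gives a regular 24-gon of circumradius 3 (constant along its height) (area = (24/2)·3.000²·sin(360°/24) = 27.95 mm²); the cylinder at (10.5, 8) is absent (z outside [5.5, 15.5]); the cube at (6, -1.5) is absent (z outside [5.5, 29.5]); the cube at (15, 12) is not intersected at this z (z outside [14, 35.5]); Combining (union): only the r=3 cylinder is present, so the union is just that shape — area = 27.95 mm². So its area = 27.95 mm². Layer 49 (z = 13.72): the r=3 cylinder contributes a regular 24-gon of circumradius 3 (area = (24/2)·3.000²·sin(360°/24) = 27.95 mm²); the r=2 cylinder at (10.5, 8) contributes a regular 24-gon of circumradius 2 (area = (24/2)·2.000²·sin(360°/24) = 12.42 mm²); the cube at (6, -1.5) (footprint 6.5×17) is included at this height (area 110.50 mm²); the cube at (15, 12) is absent (z outside [14, 35.5]); Merging all regions: the regions partially overlap — summed areas 150.88 mm² minus the doubly-counted overlap 12.42 mm² gives 138.45 mm² — area = 138.45 mm². So its area = 138.45 mm². Layer 49 is larger (138.45 vs 27.95 mm²).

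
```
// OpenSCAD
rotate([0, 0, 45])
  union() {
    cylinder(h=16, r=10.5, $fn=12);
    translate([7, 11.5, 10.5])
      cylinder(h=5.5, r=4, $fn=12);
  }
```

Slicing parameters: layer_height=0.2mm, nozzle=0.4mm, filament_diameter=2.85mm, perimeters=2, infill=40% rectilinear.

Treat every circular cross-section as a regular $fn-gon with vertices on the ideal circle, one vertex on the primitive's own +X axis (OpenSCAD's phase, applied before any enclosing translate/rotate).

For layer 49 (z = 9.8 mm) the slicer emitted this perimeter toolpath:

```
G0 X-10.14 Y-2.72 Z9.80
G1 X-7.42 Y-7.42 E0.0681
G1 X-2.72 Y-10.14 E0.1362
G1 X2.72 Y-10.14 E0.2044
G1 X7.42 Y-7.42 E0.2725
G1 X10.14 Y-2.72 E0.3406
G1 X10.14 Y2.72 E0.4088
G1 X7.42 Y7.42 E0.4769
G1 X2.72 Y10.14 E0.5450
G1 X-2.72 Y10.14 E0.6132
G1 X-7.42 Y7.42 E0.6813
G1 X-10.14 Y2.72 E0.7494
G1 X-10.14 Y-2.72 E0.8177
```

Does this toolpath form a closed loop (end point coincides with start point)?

Start point (G0): (-10.14, -2.72). End point (last G1): the path returns to the start — closed.

yes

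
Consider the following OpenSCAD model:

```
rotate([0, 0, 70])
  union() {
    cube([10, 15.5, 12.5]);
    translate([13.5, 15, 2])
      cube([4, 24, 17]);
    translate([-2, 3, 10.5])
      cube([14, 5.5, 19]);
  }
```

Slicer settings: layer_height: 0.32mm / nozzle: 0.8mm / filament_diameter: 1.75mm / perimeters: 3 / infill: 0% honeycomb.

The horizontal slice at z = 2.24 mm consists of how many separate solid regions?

At z = 2.24 mm: the cube (footprint 10×15.5) is included at this height; the 4×24 cube at (13.5, 15) contributes its full rectangle; the cube at (-2, 3) is absent (z outside [10.5, 29.5]); Merging all regions: the 2 present regions are separate (no shared area or edge), so areas and boundary lengths simply add and each stays a separate island — 2 connected regions; (rotated 70° about Z; rotation is an isometry so areas/perimeters/island counts are preserved). The result has 2 disconnected regions.

2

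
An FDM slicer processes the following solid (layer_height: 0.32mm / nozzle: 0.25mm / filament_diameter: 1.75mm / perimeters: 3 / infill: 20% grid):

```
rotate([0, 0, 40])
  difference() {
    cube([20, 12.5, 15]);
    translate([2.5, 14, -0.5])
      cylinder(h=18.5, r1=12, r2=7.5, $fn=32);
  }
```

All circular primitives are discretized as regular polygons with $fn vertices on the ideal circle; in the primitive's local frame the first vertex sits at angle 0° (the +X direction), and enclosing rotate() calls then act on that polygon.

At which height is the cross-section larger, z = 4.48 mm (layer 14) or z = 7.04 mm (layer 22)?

Layer 14 (z = 4.48): the cube is present — its section is the full 20×12.5 rectangle (area 250.00 mm²); the cone at (2.5, 14) contributes a regular 32-gon of circumradius 10.789 (interpolated between r1=12 and r2=7.5 at t=0.269) (area = (32/2)·10.789²·sin(360°/32) = 363.32 mm²); After the difference (first − rest): starting from the 20×12.5 cube (250.00 mm²), the cone at (2.5, 14) partially overlaps it — only the 97.66 mm² overlap (of its 363.32 mm²) is removed, clipping the outline — area = 152.34 mm²; (rotated 40° about Z; rotation is an isometry so areas/perimeters/island counts are preserved). So its area = 152.34 mm². Layer 22 (z = 7.04): the 20×12.5 cube contributes its full rectangle (area 250.00 mm²); the cone at (2.5, 14) contributes a regular 32-gon of circumradius 10.166 (interpolated between r1=12 and r2=7.5 at t=0.408) (area = (32/2)·10.166²·sin(360°/32) = 322.59 mm²); After the difference (first − rest): starting from the 20×12.5 cube (250.00 mm²), the cone at (2.5, 14) partially overlaps it — only the 86.84 mm² overlap (of its 322.59 mm²) is removed, clipping the outline — area = 163.16 mm²; (rotated 40° about Z; rotation is an isometry so areas/perimeters/island counts are preserved). So its area = 163.16 mm². Layer 22 is larger (163.16 vs 152.34 mm²).

layer 22 (z = 7.04 mm)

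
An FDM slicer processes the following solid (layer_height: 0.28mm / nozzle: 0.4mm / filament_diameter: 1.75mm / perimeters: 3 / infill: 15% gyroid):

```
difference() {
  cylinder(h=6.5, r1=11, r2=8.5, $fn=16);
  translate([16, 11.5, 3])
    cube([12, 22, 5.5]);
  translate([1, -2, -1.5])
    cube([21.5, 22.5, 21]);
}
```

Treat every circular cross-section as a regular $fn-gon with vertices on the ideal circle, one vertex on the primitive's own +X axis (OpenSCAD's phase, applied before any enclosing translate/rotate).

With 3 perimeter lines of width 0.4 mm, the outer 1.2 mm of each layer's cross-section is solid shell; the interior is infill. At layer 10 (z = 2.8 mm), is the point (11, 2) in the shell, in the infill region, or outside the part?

outside

At z = 2.8 mm: the cone contributes a regular 16-gon of circumradius 9.923 (interpolated between r1=11 and r2=8.5 at t=0.431); the cube at (16, 11.5) is absent (z outside [3, 8.5]); the cube at (1, -2) (footprint 21.5×22.5) is included at this height; After the difference (first − rest): starting from the cone, the 21.5×22.5 cube at (1, -2) partially overlaps it — only the 82.99 mm² overlap (of its 483.75 mm²) is removed, clipping the outline — 1 connected region. Overall, the cross-section is a single solid region. The nearest boundary edge runs (1.00, -2.00)→(9.53, -2.00); distance from the point to it = 4.26 mm. The point is not inside any of the regions above, so it lies outside the cross-section (4.26 mm from the nearest boundary).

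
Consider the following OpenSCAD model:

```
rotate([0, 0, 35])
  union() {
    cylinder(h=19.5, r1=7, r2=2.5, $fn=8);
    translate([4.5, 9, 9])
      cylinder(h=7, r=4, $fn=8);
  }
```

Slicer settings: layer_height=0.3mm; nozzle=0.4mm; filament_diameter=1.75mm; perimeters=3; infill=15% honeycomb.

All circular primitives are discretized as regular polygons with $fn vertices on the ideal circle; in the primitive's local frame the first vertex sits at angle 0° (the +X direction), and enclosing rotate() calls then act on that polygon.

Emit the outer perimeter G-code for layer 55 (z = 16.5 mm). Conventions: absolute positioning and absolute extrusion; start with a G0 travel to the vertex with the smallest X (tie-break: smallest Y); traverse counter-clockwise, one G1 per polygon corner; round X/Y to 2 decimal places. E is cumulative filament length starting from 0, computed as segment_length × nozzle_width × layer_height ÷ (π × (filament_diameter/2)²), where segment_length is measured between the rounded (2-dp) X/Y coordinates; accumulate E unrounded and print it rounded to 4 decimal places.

G0 X-3.14 Y0.55 Z16.50
G1 X-2.61 Y-1.83 E0.1216
G1 X-0.55 Y-3.14 E0.2434
G1 X1.83 Y-2.61 E0.3651
G1 X3.14 Y-0.55 E0.4869
G1 X2.61 Y1.83 E0.6085
G1 X0.55 Y3.14 E0.7303
G1 X-1.83 Y2.61 E0.8520
G1 X-3.14 Y0.55 E0.9738

At z = 16.5 mm: the cone: at t=0.846 of its height the radius interpolates to r₁+(r₂−r₁)t = 3.192, giving a regular 8-gon of that circumradius; the cylinder at (4.5, 9) is absent (z outside [9, 16]); Merging all regions: only the cone is present, so the union is just that shape — 1 connected region; (rotated 35° about Z; rotation is an isometry so areas/perimeters/island counts are preserved). The outline is a single polygon with 8 vertices. Extrusion per mm of travel: 0.4 × 0.3 / (π × 0.875²) = 0.049890. Accumulating E over each segment gives final E = 0.9738.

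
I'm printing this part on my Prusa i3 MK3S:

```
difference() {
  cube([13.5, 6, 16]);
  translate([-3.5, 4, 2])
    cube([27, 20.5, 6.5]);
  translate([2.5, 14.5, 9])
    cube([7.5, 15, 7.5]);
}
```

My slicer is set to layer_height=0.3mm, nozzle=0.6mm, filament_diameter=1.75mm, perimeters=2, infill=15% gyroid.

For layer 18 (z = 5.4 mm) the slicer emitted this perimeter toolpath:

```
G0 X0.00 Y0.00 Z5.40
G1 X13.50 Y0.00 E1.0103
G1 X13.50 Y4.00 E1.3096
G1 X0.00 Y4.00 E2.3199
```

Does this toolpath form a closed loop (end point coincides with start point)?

Start point (G0): (0.00, 0.00). End point (last G1): the path does not return to the start — open.

no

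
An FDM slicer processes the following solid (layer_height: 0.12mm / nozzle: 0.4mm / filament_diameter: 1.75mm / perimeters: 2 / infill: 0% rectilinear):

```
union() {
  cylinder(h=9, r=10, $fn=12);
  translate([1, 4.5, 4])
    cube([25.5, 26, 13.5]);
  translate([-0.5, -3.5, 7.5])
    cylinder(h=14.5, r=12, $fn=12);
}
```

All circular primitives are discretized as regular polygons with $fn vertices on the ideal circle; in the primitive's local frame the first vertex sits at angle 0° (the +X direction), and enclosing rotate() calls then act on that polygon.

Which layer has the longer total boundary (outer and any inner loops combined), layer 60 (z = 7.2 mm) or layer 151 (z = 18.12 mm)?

Layer 60 (z = 7.2): the r=10 cylinder gives a regular 12-gon of circumradius 10 (constant along its height) (perimeter = 2·12·10.000·sin(180°/12) = 62.12 mm); the 25.5×26 cube at (1, 4.5) contributes its full rectangle (perimeter 103.00 mm); the cylinder at (-0.5, -3.5) is not intersected at this z (z outside [7.5, 22]); Taking the union: the regions partially overlap (shared area 27.35 mm²), so the edge portions inside another operand are dropped and the merged outline is re-measured after clipping — boundary = 142.26 mm. So its perimeter = 142.26 mm. Layer 151 (z = 18.12): the cylinder is absent (z outside [0, 9]); the cube at (1, 4.5) is not intersected at this z (z outside [4, 17.5]); the r=12 cylinder at (-0.5, -3.5) gives a regular 12-gon of circumradius 12 (constant along its height) (perimeter = 2·12·12.000·sin(180°/12) = 74.54 mm); Merging all regions: only the r=12 cylinder at (-0.5, -3.5) is present, so the union is just that shape — boundary = 74.54 mm. So its perimeter = 74.54 mm. Layer 60 is larger (142.26 vs 74.54 mm).

layer 60 (z = 7.2 mm)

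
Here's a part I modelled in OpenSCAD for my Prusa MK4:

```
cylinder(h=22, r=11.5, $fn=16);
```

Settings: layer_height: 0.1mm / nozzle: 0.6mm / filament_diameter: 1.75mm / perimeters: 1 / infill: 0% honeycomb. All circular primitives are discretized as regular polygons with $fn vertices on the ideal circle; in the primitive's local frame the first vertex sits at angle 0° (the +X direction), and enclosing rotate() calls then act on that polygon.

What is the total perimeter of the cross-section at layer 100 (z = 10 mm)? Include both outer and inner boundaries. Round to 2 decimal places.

At z = 10 mm: the r=11.5 cylinder gives a regular 16-gon of circumradius 11.5 (constant along its height) (perimeter = 2·16·11.500·sin(180°/16) = 71.79 mm). Overall, the cross-section is a single solid region. Total boundary length (outer) = 71.79 mm.

71.79 mm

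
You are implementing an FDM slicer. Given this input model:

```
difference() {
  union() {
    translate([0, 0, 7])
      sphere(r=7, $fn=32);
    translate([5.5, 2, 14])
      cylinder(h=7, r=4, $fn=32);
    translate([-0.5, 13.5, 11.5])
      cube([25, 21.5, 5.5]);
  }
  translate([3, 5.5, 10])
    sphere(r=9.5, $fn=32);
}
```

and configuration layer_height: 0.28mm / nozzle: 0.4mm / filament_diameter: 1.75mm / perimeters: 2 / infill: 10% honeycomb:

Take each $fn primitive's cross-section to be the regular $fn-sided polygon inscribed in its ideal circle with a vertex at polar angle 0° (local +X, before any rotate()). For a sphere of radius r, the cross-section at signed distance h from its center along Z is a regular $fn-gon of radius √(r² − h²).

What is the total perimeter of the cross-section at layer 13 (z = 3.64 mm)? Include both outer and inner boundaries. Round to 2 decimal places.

37.10 mm

At z = 3.64 mm: the sphere: section is a regular 32-gon, circumradius = √(r²−h²) = √(7²−3.36²) = 6.141 (perimeter = 2·32·6.141·sin(180°/32) = 38.52 mm); the cylinder at (5.5, 2) does not reach this height (z outside [14, 21]); the cube at (-0.5, 13.5) does not reach this height (z outside [11.5, 17]); Taking the union: only the r=7 sphere is present, so the union is just that shape — boundary = 38.52 mm; the r=9.5 sphere at (3, 5.5) slices to a regular 32-gon of circumradius 7.057 (√(r²−h²) with h=6.36 from center) (perimeter = 2·32·7.057·sin(180°/32) = 44.27 mm); After the difference (first − rest): starting from that combined region, the r=9.5 sphere at (3, 5.5) partially overlaps it — only the 56.42 mm² overlap (of its 155.45 mm²) is removed, clipping the outline — boundary = 37.10 mm. Overall, the cross-section is a single solid region. Total boundary length (outer) = 37.10 mm.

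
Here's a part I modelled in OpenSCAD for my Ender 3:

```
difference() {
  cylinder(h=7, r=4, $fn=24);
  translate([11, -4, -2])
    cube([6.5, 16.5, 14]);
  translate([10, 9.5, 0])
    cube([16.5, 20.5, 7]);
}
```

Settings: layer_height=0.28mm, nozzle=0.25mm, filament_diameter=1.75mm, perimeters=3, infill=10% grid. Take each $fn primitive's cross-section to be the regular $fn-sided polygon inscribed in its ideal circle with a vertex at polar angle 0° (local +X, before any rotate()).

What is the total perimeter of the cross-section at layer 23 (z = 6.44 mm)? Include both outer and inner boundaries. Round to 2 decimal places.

At z = 6.44 mm: the r=4 cylinder contributes a regular 24-gon of circumradius 4 (perimeter = 2·24·4.000·sin(180°/24) = 25.06 mm); the cube at (11, -4) (footprint 6.5×16.5) is included at this height (perimeter 46.00 mm); the 16.5×20.5 cube at (10, 9.5) contributes its full rectangle (perimeter 74.00 mm); After the difference (first − rest): starting from the r=4 cylinder, the 6.5×16.5 cube at (11, -4) misses the remaining region (no effect); the 16.5×20.5 cube at (10, 9.5) misses the remaining region (no effect) — boundary = 25.06 mm. Overall, the cross-section is a single solid region. Total boundary length (outer) = 25.06 mm.

25.06 mm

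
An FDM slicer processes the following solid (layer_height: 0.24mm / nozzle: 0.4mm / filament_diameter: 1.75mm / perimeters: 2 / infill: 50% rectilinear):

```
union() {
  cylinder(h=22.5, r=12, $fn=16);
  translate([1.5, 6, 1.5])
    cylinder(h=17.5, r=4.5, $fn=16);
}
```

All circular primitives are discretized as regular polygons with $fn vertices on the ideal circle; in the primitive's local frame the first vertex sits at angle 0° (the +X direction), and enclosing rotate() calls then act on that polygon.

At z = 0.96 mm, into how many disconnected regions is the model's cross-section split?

At z = 0.96 mm: the cylinder: section is a regular 16-gon, circumradius r=12; the cylinder at (1.5, 6) does not reach this height (z outside [1.5, 19]); Taking the union: only the r=12 cylinder is present, so the union is just that shape — 1 connected region. The result has 1 disconnected region.

1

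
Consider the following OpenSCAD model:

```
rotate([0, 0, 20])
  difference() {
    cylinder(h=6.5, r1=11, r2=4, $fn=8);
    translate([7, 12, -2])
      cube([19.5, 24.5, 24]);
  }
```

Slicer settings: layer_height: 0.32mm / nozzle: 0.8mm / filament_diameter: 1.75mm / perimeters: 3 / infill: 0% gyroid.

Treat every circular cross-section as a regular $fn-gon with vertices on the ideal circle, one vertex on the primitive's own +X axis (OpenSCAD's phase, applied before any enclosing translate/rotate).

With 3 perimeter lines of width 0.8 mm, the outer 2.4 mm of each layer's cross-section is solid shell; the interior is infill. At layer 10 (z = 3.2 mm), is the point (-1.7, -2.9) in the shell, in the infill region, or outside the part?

infill

At z = 3.2 mm: the cone (r1=11→r2=4) has section circumradius 7.554 here — a regular 8-gon; the cube at (7, 12) is present — its section is the full 19.5×24.5 rectangle; After the difference (first − rest): starting from the cone, the 19.5×24.5 cube at (7, 12) misses the remaining region (no effect) — 1 connected region; (rotated 20° about Z; rotation is an isometry so areas/perimeters/island counts are preserved). Overall, the cross-section is a single solid region. Undo the 20° rotation: the query point maps to (-2.589, -2.144) in the un-rotated model frame. The nearest boundary edge runs (-5.34, -5.34)→(-7.55, 0.00); distance from the point to it = 3.77 mm. The point is inside the cross-section and 3.77 mm from the nearest boundary — more than the 2.4 mm shell width (3 × 0.8), so it's in the infill interior.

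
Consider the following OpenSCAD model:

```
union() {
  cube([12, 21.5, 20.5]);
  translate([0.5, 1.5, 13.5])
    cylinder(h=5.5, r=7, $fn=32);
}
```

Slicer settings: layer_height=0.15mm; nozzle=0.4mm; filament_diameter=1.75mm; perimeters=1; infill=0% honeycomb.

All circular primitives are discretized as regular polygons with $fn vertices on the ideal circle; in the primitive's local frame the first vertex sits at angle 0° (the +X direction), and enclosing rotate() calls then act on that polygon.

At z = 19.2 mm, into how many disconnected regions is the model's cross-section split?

At z = 19.2 mm: the cube (footprint 12×21.5) is included at this height; the cylinder at (0.5, 1.5) is not intersected at this z (z outside [13.5, 19]); Merging all regions: only the 12×21.5 cube is present, so the union is just that shape — 1 connected region. The result has 1 disconnected region.

1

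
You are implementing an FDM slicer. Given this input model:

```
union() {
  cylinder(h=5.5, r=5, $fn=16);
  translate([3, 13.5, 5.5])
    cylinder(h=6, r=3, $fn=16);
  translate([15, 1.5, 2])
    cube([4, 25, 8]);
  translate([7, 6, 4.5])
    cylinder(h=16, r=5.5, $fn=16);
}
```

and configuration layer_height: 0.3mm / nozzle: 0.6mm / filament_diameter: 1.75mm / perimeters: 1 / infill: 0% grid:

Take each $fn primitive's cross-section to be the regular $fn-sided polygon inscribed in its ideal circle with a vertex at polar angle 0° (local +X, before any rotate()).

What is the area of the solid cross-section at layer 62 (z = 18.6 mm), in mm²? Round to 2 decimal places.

At z = 18.6 mm: the cylinder does not reach this height (z outside [0, 5.5]); the cylinder at (3, 13.5) is not intersected at this z (z outside [5.5, 11.5]); the cube at (15, 1.5) does not reach this height (z outside [2, 10]); the cylinder at (7, 6): section is a regular 16-gon, circumradius r=5.5 (area = (16/2)·5.500²·sin(360°/16) = 92.61 mm²); Merging all regions: only the r=5.5 cylinder at (7, 6) is present, so the union is just that shape — area = 92.61 mm². Overall, the cross-section is a single solid region. Net area = 92.61 mm².

92.61 mm²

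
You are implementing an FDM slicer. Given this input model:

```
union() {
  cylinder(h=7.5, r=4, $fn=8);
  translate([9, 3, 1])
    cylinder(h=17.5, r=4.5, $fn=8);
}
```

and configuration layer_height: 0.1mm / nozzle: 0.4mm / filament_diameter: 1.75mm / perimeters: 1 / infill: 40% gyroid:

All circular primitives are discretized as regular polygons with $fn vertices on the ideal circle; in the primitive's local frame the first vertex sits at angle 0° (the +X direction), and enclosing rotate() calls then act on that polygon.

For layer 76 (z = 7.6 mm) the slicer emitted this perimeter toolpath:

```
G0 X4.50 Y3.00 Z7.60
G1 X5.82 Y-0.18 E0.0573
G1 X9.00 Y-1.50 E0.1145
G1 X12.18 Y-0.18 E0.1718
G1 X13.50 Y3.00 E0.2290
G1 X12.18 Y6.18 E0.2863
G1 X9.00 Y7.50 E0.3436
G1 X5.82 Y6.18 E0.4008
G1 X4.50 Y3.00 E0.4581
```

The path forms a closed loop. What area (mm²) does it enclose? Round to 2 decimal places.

Apply the shoelace formula to the sequence of (X, Y) vertices; enclosed area = 57.24 mm².

57.24 mm²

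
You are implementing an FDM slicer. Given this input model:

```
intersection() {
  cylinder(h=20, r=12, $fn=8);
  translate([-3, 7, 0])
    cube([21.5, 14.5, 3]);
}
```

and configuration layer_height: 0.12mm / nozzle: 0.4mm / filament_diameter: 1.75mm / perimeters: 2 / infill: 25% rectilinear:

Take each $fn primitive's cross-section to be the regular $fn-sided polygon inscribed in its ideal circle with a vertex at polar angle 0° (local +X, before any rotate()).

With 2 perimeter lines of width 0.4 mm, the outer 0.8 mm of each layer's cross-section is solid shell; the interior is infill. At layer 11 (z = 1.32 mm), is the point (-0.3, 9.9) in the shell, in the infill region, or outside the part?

At z = 1.32 mm: the cylinder: section is a regular 8-gon, circumradius r=12; the 21.5×14.5 cube at (-3, 7) contributes its full rectangle; Keeping only the common overlap: the 21.5×14.5 cube at (-3, 7) partially overlaps the r=12 cylinder; clipping to the common part keeps 41.11 mm² — 1 connected region. Overall, the cross-section is a single solid region. The nearest boundary edge runs (-3.00, 10.76)→(0.00, 12.00); distance from the point to it = 1.83 mm. The point is inside the cross-section and 1.83 mm from the nearest boundary — more than the 0.8 mm shell width (2 × 0.4), so it's in the infill interior.

infill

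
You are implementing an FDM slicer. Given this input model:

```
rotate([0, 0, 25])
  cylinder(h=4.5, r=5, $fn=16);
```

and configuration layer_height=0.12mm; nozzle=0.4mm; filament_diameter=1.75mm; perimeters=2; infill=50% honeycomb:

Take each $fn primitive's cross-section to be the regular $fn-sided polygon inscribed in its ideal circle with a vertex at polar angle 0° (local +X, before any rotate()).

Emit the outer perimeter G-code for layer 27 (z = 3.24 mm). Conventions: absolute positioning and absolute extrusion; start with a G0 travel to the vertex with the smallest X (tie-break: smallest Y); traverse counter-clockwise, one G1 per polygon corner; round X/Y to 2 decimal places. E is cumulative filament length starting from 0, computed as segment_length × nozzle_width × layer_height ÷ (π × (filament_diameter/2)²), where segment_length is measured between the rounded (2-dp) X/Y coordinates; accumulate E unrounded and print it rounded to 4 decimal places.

G0 X-5.00 Y-0.22 Z3.24
G1 X-4.53 Y-2.11 E0.0389
G1 X-3.38 Y-3.69 E0.0779
G1 X-1.71 Y-4.70 E0.1168
G1 X0.22 Y-5.00 E0.1558
G1 X2.11 Y-4.53 E0.1947
G1 X3.69 Y-3.38 E0.2337
G1 X4.70 Y-1.71 E0.2726
G1 X5.00 Y0.22 E0.3116
G1 X4.53 Y2.11 E0.3504
G1 X3.38 Y3.69 E0.3894
G1 X1.71 Y4.70 E0.4284
G1 X-0.22 Y5.00 E0.4674
G1 X-2.11 Y4.53 E0.5062
G1 X-3.69 Y3.38 E0.5452
G1 X-4.70 Y1.71 E0.5842
G1 X-5.00 Y-0.22 E0.6232

At z = 3.24 mm: the cylinder: section is a regular 16-gon, circumradius r=5; (rotated 25° about Z; rotation is an isometry so areas/perimeters/island counts are preserved). The outline is a single polygon with 16 vertices. Extrusion per mm of travel: 0.4 × 0.12 / (π × 0.875²) = 0.019956. Accumulating E over each segment gives final E = 0.6232.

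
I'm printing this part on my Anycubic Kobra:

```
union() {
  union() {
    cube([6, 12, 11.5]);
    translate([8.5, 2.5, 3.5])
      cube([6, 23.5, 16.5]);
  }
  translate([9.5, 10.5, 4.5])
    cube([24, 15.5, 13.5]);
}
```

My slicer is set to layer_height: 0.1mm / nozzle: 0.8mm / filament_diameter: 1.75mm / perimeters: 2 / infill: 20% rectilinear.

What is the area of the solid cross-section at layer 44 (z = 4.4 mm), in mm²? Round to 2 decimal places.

At z = 4.4 mm: the cube (footprint 6×12) is included at this height (area 72.00 mm²); the cube at (8.5, 2.5) (footprint 6×23.5) is included at this height (area 141.00 mm²); Taking the union: the 2 present regions are separate (no shared area or edge), so areas and boundary lengths simply add and each stays a separate island — area = 213.00 mm²; the cube at (9.5, 10.5) does not reach this height (z outside [4.5, 18]); Taking the union: only that combined region is present, so the union is just that shape — area = 213.00 mm². Overall, the cross-section has 2 separate islands. Net area = 213.00 mm².

213.00 mm²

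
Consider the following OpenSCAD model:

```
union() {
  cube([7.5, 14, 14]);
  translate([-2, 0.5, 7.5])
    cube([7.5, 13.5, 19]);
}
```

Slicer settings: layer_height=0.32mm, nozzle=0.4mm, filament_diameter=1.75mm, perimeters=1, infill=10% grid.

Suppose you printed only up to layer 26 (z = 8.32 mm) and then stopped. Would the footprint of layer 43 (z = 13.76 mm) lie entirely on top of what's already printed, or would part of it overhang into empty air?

entirely on top

Compare the two slices. At z = 8.32: the cube (footprint 7.5×14) is included at this height (area 105.00 mm²); the cube at (-2, 0.5) (footprint 7.5×13.5) is included at this height (area 101.25 mm²); Combining (union): the regions partially overlap — summed areas 206.25 mm² minus the doubly-counted overlap 74.25 mm² gives 132.00 mm² — area = 132.00 mm². At z = 13.76: the cube is present — its section is the full 7.5×14 rectangle (area 105.00 mm²); the 7.5×13.5 cube at (-2, 0.5) contributes its full rectangle (area 101.25 mm²); Taking the union: the regions partially overlap — summed areas 206.25 mm² minus the doubly-counted overlap 74.25 mm² gives 132.00 mm² — area = 132.00 mm². Checking containment: the cross-section at z = 13.76 is a subset of the cross-section at z = 8.32.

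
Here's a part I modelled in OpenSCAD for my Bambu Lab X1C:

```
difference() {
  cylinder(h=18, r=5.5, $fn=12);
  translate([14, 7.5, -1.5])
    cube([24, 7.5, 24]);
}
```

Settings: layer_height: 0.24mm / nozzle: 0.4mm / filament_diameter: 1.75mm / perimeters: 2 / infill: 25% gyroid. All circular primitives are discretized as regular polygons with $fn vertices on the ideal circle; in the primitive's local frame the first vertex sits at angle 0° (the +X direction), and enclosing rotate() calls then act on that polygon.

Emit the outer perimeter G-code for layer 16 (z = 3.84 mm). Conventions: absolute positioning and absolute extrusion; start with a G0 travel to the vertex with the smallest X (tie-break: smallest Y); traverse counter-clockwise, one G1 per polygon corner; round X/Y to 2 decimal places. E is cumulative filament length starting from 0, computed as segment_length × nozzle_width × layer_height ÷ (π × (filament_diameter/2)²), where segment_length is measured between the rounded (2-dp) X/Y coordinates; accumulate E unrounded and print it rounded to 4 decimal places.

G0 X-5.50 Y0.00 Z3.84
G1 X-4.76 Y-2.75 E0.1137
G1 X-2.75 Y-4.76 E0.2271
G1 X0.00 Y-5.50 E0.3408
G1 X2.75 Y-4.76 E0.4544
G1 X4.76 Y-2.75 E0.5679
G1 X5.50 Y0.00 E0.6816
G1 X4.76 Y2.75 E0.7952
G1 X2.75 Y4.76 E0.9087
G1 X0.00 Y5.50 E1.0223
G1 X-2.75 Y4.76 E1.1360
G1 X-4.76 Y2.75 E1.2495
G1 X-5.50 Y0.00 E1.3631

At z = 3.84 mm: the r=5.5 cylinder gives a regular 12-gon of circumradius 5.5 (constant along its height); the 24×7.5 cube at (14, 7.5) contributes its full rectangle; After the difference (first − rest): starting from the r=5.5 cylinder, the 24×7.5 cube at (14, 7.5) misses the remaining region (no effect) — 1 connected region. The outline is a single polygon with 12 vertices. Extrusion per mm of travel: 0.4 × 0.24 / (π × 0.875²) = 0.039912. Accumulating E over each segment gives final E = 1.3631.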